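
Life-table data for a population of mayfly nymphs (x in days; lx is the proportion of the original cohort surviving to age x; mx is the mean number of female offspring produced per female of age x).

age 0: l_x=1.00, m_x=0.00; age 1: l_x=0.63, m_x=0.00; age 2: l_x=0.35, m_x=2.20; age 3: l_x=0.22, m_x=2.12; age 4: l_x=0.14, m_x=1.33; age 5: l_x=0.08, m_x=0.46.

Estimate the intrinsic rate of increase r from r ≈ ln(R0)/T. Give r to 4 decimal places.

R0 = Σ lx·mx = 0 + 0 + 0.77 + 0.4664 + 0.1862 + 0.0368 = 1.4594
Σ x·lx·mx = 3.868; T = 3.868/1.4594 = 2.6504…
r ≈ ln(R0)/T = ln(1.4594)/2.6504… = 0.142629… → 0.1426

0.1426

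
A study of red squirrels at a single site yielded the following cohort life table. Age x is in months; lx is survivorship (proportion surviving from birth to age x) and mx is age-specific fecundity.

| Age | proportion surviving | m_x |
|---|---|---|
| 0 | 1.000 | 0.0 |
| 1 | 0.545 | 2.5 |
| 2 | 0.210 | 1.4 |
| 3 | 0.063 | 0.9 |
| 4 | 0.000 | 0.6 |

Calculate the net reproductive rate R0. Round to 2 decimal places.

1.71

lx·mx by age: 0, 1.3625, 0.294, 0.0567, 0
R0 = Σ lx·mx = 1.7132 → 1.71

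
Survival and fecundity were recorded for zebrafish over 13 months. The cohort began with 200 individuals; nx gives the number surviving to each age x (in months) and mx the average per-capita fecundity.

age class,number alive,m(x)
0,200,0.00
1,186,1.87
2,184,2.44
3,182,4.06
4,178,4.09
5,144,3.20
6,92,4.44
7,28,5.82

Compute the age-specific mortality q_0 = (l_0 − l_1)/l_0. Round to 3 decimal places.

lx = nx/n0 = nx/200: 1, 0.93, 0.92, 0.91, 0.89, 0.72, 0.46, 0.14
q_0 = (l_0 − l_1) / l_0 = (1 − 0.93) / 1
     = 0.07 / 1 = 0.07 → 0.070

0.070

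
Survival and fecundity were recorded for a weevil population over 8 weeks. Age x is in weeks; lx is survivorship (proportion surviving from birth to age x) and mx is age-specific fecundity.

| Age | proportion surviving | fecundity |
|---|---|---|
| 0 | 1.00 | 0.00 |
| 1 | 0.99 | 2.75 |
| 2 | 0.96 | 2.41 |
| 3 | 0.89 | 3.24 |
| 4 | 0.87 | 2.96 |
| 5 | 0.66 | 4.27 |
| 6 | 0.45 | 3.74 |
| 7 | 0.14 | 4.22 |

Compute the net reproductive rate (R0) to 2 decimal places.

15.59

lx·mx by age: 0, 2.7225, 2.3136, 2.8836, 2.5752, 2.8182, 1.683, 0.5908
R0 = Σ lx·mx = 15.5869 → 15.59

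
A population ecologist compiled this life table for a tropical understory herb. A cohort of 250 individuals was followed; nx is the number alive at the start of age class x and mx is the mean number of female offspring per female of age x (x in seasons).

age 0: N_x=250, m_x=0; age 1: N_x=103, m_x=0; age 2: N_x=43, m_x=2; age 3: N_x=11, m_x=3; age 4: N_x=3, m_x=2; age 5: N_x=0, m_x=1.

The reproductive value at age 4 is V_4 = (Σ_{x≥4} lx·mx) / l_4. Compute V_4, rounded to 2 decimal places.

2.00

lx = nx/n0 = nx/250: 1, 0.412, 0.172, 0.044, 0.012, 0
lx·mx for x ≥ 4: 0.024, 0 → sum = 0.024
V_4 = 0.024 / l_4 = 0.024 / 0.012 = 2 → 2.00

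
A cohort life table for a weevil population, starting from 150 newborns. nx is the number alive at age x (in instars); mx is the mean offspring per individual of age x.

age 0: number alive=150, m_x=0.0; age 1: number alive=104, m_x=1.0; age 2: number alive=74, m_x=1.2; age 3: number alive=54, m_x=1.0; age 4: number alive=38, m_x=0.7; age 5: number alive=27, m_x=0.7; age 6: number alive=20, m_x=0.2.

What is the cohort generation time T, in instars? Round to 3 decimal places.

2.256

lx = nx/n0 = nx/150: 1, 0.69333…, 0.49333…, 0.36, 0.25333…, 0.18, 0.13333…
lx·mx: 0, 0.693333…, 0.592…, 0.36, 0.177333…, 0.126, 0.026667… → R0 = 1.975333…
x·lx·mx: 0, 0.693333…, 1.184…, 1.08, 0.709333…, 0.63, 0.16… → Σ = 4.456667…
T = 4.456667… / 1.975333… = 2.256159… → 2.256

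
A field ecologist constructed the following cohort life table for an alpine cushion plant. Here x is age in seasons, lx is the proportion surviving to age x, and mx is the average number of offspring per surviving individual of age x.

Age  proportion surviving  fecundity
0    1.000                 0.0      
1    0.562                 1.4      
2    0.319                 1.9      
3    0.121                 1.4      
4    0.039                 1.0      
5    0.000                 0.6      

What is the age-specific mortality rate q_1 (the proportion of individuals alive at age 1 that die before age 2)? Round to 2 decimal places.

q_1 = (l_1 − l_2) / l_1 = (0.562 − 0.319) / 0.562
     = 0.243 / 0.562 = 0.432384… → 0.43

0.43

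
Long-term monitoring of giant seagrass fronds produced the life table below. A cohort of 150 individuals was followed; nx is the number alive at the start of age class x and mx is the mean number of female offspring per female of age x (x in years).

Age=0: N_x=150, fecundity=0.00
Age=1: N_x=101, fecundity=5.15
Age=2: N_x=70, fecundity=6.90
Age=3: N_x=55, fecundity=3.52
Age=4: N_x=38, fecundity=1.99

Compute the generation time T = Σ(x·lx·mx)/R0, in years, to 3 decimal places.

lx = nx/n0 = nx/150: 1, 0.67333…, 0.46667…, 0.36667…, 0.25333…
lx·mx: 0, 3.467667…, 3.22…, 1.290667…, 0.504133… → R0 = 8.482467…
x·lx·mx: 0, 3.467667…, 6.44…, 3.872…, 2.016533… → Σ = 15.7962…
T = 15.7962… / 8.482467… = 1.862218… → 1.862

1.862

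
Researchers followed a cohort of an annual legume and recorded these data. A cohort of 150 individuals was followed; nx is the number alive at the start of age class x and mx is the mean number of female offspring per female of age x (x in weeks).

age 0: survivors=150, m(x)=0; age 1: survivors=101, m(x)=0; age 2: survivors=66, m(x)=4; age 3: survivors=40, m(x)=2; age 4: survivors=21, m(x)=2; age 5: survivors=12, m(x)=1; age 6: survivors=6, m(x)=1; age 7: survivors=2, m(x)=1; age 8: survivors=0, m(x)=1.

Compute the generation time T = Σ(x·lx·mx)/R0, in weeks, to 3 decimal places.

2.576

lx = nx/n0 = nx/150: 1, 0.67333…, 0.44, 0.26667…, 0.14, 0.08, 0.04, 0.01333…, 0
lx·mx: 0, 0, 1.76, 0.533333…, 0.28, 0.08, 0.04, 0.013333…, 0 → R0 = 2.706667…
x·lx·mx: 0, 0, 3.52, 1.6…, 1.12, 0.4, 0.24, 0.093333…, 0 → Σ = 6.973333…
T = 6.973333… / 2.706667… = 2.576355… → 2.576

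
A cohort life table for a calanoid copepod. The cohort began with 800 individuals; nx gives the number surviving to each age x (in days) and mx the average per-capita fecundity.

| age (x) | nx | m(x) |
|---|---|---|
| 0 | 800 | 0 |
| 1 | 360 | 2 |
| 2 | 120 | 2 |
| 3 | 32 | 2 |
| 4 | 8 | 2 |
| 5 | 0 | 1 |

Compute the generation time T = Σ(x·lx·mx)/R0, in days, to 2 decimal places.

lx = nx/n0 = nx/800: 1, 0.45, 0.15, 0.04, 0.01, 0
lx·mx: 0, 0.9, 0.3, 0.08, 0.02, 0 → R0 = 1.3
x·lx·mx: 0, 0.9, 0.6, 0.24, 0.08, 0 → Σ = 1.82
T = 1.82 / 1.3 = 1.4 → 1.40

1.40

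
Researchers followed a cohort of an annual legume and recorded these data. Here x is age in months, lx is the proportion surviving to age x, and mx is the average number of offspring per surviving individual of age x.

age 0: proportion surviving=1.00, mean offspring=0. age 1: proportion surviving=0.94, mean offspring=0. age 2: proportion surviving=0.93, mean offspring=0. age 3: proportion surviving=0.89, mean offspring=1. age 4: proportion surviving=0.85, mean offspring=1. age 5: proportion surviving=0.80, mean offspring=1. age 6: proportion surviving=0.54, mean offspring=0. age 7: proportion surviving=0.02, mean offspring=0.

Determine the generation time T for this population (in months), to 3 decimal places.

lx·mx: 0, 0, 0, 0.89, 0.85, 0.8, 0, 0 → R0 = 2.54
x·lx·mx: 0, 0, 0, 2.67, 3.4, 4, 0, 0 → Σ = 10.07
T = 10.07 / 2.54 = 3.964567… → 3.965

3.965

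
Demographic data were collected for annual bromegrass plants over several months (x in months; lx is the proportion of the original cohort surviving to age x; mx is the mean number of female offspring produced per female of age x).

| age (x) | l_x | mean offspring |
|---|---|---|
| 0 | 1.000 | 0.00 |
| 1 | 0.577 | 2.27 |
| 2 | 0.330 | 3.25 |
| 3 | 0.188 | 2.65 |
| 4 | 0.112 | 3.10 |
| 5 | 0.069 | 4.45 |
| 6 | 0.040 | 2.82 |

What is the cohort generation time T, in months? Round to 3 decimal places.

2.344

lx·mx: 0, 1.30979, 1.0725, 0.4982, 0.3472, 0.30705, 0.1128 → R0 = 3.64754
x·lx·mx: 0, 1.30979, 2.145, 1.4946, 1.3888, 1.53525, 0.6768 → Σ = 8.55024
T = 8.55024 / 3.64754 = 2.344111… → 2.344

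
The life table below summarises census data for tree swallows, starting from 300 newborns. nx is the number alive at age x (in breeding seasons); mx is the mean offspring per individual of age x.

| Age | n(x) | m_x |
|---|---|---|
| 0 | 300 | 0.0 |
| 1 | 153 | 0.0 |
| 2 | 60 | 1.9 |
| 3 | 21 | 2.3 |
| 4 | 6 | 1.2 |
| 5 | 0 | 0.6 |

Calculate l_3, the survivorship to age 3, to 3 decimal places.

l_3 = n_3/n_0 = 21/300 = 0.07 → 0.070

0.070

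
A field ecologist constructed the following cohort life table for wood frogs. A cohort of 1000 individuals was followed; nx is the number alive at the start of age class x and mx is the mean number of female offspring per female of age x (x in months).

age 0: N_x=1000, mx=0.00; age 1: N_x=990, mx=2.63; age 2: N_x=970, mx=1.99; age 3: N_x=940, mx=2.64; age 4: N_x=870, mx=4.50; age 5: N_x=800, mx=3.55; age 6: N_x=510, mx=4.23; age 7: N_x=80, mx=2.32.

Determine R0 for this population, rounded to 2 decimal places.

lx = nx/n0 = nx/1000: 1, 0.99, 0.97, 0.94, 0.87, 0.8, 0.51, 0.08
lx·mx by age: 0, 2.6037, 1.9303, 2.4816, 3.915, 2.84, 2.1573, 0.1856
R0 = Σ lx·mx = 16.1135 → 16.11

16.11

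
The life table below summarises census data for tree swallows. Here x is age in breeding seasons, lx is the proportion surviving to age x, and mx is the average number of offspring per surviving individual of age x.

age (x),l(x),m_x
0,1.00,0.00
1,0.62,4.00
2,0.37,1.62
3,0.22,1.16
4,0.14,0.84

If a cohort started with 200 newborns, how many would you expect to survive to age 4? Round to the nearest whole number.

Expected survivors = N0 · l_4 = 200 × 0.14 = 28 → 28

28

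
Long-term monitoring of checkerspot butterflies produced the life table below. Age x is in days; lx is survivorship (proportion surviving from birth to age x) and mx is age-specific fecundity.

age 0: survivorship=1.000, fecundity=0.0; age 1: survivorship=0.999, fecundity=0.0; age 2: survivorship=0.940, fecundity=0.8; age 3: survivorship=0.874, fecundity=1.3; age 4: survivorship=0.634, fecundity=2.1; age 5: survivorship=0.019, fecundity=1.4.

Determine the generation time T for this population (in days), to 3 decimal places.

lx·mx: 0, 0, 0.752, 1.1362, 1.3314, 0.0266 → R0 = 3.2462
x·lx·mx: 0, 0, 1.504, 3.4086, 5.3256, 0.133 → Σ = 10.3712
T = 10.3712 / 3.2462 = 3.194874… → 3.195

3.195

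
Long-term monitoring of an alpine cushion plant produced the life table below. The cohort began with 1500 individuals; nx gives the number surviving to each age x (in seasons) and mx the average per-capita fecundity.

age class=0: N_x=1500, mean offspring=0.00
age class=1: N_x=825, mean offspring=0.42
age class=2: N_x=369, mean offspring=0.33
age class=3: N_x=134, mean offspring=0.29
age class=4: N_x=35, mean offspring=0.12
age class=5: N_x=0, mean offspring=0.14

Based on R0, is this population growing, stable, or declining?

lx = nx/n0 = nx/1500: 1, 0.55, 0.246, 0.08933…, 0.02333…, 0
R0 = Σ lx·mx = 0 + 0.231 + 0.08118 + 0.025907… + 0.0028… + 0 = 0.340887…
R0 < 1, so the population is declining.

declining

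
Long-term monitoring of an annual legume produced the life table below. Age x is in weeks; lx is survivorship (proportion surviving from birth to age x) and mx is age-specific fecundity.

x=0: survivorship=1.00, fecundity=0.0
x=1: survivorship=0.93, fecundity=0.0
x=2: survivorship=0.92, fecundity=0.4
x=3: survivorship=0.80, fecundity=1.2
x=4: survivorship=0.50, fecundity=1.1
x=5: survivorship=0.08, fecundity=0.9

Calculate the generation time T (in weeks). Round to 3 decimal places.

3.167

lx·mx: 0, 0, 0.368, 0.96, 0.55, 0.072 → R0 = 1.95
x·lx·mx: 0, 0, 0.736, 2.88, 2.2, 0.36 → Σ = 6.176
T = 6.176 / 1.95 = 3.167179… → 3.167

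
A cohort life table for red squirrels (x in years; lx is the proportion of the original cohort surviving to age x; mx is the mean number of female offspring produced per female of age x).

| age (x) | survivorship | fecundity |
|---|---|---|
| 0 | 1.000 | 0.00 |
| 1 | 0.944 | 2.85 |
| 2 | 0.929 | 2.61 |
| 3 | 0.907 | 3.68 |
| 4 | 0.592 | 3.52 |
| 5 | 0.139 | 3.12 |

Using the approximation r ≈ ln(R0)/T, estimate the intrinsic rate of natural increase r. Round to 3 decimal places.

R0 = Σ lx·mx = 0 + 2.6904 + 2.42469 + 3.33776 + 2.08384 + 0.43368 = 10.97037
Σ x·lx·mx = 28.05682; T = 28.05682/10.97037 = 2.55751…
r ≈ ln(R0)/T = ln(10.97037)/2.55751… = 0.93654… → 0.937

0.937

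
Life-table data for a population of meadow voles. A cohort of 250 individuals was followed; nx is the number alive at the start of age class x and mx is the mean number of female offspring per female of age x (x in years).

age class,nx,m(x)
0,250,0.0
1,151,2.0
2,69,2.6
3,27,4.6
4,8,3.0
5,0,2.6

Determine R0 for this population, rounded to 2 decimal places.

lx = nx/n0 = nx/250: 1, 0.604, 0.276, 0.108, 0.032, 0
lx·mx by age: 0, 1.208, 0.7176, 0.4968, 0.096, 0
R0 = Σ lx·mx = 2.5184 → 2.52

2.52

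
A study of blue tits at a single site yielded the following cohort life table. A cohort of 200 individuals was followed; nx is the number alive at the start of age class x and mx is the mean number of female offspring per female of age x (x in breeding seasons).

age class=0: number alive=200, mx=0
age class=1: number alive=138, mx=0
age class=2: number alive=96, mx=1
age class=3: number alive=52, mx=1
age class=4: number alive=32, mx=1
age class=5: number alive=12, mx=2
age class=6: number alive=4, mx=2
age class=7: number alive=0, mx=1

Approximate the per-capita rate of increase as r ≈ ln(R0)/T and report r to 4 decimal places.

0.0192

lx = nx/n0 = nx/200: 1, 0.69, 0.48, 0.26, 0.16, 0.06, 0.02, 0
R0 = Σ lx·mx = 0 + 0 + 0.48 + 0.26 + 0.16 + 0.12 + 0.04 + 0 = 1.06
Σ x·lx·mx = 3.22; T = 3.22/1.06 = 3.03774…
r ≈ ln(R0)/T = ln(1.06)/3.03774… = 0.019182… → 0.0192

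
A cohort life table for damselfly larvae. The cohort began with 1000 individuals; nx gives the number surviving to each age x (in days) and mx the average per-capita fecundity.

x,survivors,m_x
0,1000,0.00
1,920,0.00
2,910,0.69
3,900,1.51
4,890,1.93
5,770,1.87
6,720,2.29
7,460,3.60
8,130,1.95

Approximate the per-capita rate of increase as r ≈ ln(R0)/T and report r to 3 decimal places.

0.439

lx = nx/n0 = nx/1000: 1, 0.92, 0.91, 0.9, 0.89, 0.77, 0.72, 0.46, 0.13
R0 = Σ lx·mx = 0 + 0 + 0.6279 + 1.359 + 1.7177 + 1.4399 + 1.6488 + 1.656 + 0.2535 = 8.7028
Σ x·lx·mx = 42.9159; T = 42.9159/8.7028 = 4.93127…
r ≈ ln(R0)/T = ln(8.7028)/4.93127… = 0.43876… → 0.439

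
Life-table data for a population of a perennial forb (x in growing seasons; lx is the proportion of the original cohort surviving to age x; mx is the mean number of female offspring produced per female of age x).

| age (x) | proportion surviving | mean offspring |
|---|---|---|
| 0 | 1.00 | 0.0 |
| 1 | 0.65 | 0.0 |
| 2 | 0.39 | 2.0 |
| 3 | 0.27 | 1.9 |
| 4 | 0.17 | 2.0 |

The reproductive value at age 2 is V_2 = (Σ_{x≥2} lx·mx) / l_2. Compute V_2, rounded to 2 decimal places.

4.19

lx·mx for x ≥ 2: 0.78, 0.513, 0.34 → sum = 1.633
V_2 = 1.633 / l_2 = 1.633 / 0.39 = 4.187179… → 4.19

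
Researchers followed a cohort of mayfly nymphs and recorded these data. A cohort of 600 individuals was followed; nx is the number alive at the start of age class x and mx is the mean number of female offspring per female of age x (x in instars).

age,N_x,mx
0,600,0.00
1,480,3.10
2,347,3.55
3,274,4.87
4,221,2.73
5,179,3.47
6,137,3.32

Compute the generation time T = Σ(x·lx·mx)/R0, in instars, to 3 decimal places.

lx = nx/n0 = nx/600: 1, 0.8, 0.57833…, 0.45667…, 0.36833…, 0.29833…, 0.22833…
lx·mx: 0, 2.48, 2.053083…, 2.223967…, 1.00555…, 1.035217…, 0.758067… → R0 = 9.555883…
x·lx·mx: 0, 2.48, 4.106167…, 6.6719…, 4.0222…, 5.176083…, 4.5484… → Σ = 27.00475…
T = 27.00475… / 9.555883… = 2.825982… → 2.826

2.826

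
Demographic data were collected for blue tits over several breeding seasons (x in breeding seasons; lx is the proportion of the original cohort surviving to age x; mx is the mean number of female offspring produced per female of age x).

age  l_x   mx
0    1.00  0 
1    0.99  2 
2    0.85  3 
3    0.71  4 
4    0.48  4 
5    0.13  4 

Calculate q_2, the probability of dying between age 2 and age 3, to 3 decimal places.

q_2 = (l_2 − l_3) / l_2 = (0.85 − 0.71) / 0.85
     = 0.14 / 0.85 = 0.164706… → 0.165

0.165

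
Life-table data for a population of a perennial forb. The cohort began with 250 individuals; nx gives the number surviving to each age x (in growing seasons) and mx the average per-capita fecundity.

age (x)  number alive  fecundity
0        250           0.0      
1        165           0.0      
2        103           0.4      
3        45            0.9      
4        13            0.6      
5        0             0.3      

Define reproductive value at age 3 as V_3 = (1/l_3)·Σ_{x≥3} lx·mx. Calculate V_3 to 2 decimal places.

1.07

lx = nx/n0 = nx/250: 1, 0.66, 0.412, 0.18, 0.052, 0
lx·mx for x ≥ 3: 0.162, 0.0312, 0 → sum = 0.1932
V_3 = 0.1932 / l_3 = 0.1932 / 0.18 = 1.073333… → 1.07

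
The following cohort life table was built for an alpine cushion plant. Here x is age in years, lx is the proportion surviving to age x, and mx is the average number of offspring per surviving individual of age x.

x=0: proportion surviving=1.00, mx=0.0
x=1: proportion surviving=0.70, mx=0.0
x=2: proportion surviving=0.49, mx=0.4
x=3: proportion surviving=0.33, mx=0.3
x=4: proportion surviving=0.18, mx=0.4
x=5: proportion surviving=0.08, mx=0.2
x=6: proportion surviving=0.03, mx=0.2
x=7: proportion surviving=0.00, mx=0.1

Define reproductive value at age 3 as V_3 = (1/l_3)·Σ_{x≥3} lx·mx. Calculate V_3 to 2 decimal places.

0.58

lx·mx for x ≥ 3: 0.099, 0.072, 0.016, 0.006, 0 → sum = 0.193
V_3 = 0.193 / l_3 = 0.193 / 0.33 = 0.584848… → 0.58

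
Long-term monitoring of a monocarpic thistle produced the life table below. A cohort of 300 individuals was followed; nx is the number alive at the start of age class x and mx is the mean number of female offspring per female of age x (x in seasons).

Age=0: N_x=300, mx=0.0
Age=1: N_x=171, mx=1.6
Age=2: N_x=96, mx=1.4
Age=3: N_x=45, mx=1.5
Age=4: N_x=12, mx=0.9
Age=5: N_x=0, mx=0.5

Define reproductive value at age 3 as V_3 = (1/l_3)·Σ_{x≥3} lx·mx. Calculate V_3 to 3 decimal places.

lx = nx/n0 = nx/300: 1, 0.57, 0.32, 0.15, 0.04, 0
lx·mx for x ≥ 3: 0.225, 0.036, 0 → sum = 0.261
V_3 = 0.261 / l_3 = 0.261 / 0.15 = 1.74 → 1.740

1.740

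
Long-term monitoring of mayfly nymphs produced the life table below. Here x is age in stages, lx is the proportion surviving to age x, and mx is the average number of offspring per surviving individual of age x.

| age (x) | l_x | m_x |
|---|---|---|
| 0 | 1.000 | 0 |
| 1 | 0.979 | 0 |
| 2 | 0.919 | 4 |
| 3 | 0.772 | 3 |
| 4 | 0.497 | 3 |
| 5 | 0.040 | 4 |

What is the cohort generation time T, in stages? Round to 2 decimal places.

2.76

lx·mx: 0, 0, 3.676, 2.316, 1.491, 0.16 → R0 = 7.643
x·lx·mx: 0, 0, 7.352, 6.948, 5.964, 0.8 → Σ = 21.064
T = 21.064 / 7.643 = 2.755986… → 2.76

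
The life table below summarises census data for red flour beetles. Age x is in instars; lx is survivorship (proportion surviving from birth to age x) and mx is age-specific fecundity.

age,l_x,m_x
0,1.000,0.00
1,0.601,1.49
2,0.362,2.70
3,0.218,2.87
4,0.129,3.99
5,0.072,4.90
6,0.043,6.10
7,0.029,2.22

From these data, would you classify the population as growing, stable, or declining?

growing

R0 = Σ lx·mx = 0 + 0.89549 + 0.9774 + 0.62566 + 0.51471 + 0.3528 + 0.2623 + 0.06438 = 3.69274
R0 > 1, so the population is growing.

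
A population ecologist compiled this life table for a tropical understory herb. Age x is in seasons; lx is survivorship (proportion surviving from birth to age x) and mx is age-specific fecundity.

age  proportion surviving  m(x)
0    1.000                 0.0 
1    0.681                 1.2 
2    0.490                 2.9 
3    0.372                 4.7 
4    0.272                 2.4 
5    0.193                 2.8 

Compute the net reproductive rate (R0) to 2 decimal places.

lx·mx by age: 0, 0.8172, 1.421, 1.7484, 0.6528, 0.5404
R0 = Σ lx·mx = 5.1798 → 5.18

5.18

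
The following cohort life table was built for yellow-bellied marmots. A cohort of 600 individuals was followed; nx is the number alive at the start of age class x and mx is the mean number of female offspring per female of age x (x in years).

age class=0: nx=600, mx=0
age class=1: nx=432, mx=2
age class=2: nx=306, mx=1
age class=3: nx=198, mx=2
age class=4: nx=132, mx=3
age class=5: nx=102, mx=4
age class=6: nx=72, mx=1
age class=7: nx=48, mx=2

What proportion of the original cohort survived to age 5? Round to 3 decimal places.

0.170

l_5 = n_5/n_0 = 102/600 = 0.17 → 0.170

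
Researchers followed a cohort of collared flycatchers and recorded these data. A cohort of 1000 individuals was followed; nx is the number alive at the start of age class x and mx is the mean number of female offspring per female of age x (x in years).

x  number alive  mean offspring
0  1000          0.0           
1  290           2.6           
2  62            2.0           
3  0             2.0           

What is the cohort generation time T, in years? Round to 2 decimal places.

lx = nx/n0 = nx/1000: 1, 0.29, 0.062, 0
lx·mx: 0, 0.754, 0.124, 0 → R0 = 0.878
x·lx·mx: 0, 0.754, 0.248, 0 → Σ = 1.002
T = 1.002 / 0.878 = 1.14123… → 1.14

1.14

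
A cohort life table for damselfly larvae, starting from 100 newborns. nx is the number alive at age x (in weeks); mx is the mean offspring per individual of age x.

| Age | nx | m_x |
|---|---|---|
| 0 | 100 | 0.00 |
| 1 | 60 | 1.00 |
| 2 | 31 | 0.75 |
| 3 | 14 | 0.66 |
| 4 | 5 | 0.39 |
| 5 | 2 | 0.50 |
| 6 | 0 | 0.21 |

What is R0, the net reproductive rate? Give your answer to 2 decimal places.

0.95

lx = nx/n0 = nx/100: 1, 0.6, 0.31, 0.14, 0.05, 0.02, 0
lx·mx by age: 0, 0.6, 0.2325, 0.0924, 0.0195, 0.01, 0
R0 = Σ lx·mx = 0.9544 → 0.95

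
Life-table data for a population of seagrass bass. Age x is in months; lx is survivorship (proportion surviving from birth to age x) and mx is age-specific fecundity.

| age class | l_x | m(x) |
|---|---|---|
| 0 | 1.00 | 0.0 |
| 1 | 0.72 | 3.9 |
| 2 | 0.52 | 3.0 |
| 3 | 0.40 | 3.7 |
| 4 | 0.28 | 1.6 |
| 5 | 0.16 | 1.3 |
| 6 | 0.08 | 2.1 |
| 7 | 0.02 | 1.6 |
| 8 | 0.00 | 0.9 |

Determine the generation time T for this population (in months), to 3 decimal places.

lx·mx: 0, 2.808, 1.56, 1.48, 0.448, 0.208, 0.168, 0.032, 0 → R0 = 6.704
x·lx·mx: 0, 2.808, 3.12, 4.44, 1.792, 1.04, 1.008, 0.224, 0 → Σ = 14.432
T = 14.432 / 6.704 = 2.152745… → 2.153

2.153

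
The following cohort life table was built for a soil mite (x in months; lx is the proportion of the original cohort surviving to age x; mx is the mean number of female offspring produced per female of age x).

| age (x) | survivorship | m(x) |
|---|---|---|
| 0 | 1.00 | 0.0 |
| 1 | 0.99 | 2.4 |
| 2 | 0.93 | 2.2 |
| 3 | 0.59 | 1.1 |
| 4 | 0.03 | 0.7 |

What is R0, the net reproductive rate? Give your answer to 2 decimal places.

lx·mx by age: 0, 2.376, 2.046, 0.649, 0.021
R0 = Σ lx·mx = 5.092 → 5.09

5.09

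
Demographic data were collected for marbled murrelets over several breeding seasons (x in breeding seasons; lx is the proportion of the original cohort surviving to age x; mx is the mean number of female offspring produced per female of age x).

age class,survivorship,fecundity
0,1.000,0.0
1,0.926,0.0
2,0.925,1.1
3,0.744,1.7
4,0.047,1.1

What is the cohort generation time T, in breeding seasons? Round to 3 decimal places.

lx·mx: 0, 0, 1.0175, 1.2648, 0.0517 → R0 = 2.334
x·lx·mx: 0, 0, 2.035, 3.7944, 0.2068 → Σ = 6.0362
T = 6.0362 / 2.334 = 2.586204… → 2.586

2.586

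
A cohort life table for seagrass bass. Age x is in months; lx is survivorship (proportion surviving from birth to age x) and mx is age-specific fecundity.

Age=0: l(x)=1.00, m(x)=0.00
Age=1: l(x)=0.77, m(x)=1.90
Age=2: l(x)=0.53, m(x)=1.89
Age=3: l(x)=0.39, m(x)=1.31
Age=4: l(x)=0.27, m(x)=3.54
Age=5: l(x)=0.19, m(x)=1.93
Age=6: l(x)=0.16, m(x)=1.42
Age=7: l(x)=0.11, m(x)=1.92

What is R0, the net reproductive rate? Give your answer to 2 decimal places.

4.74

lx·mx by age: 0, 1.463, 1.0017, 0.5109, 0.9558, 0.3667, 0.2272, 0.2112
R0 = Σ lx·mx = 4.7365 → 4.74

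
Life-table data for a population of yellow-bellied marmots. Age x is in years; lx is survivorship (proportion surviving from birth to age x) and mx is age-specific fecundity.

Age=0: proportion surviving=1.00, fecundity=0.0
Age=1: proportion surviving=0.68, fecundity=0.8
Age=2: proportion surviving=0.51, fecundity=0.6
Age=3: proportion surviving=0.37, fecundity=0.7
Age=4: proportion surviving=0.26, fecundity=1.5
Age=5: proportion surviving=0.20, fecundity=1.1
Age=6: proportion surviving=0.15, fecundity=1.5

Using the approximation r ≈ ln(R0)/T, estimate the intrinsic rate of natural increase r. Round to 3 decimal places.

R0 = Σ lx·mx = 0 + 0.544 + 0.306 + 0.259 + 0.39 + 0.22 + 0.225 = 1.944
Σ x·lx·mx = 5.943; T = 5.943/1.944 = 3.0571…
r ≈ ln(R0)/T = ln(1.944)/3.0571… = 0.21744… → 0.217

0.217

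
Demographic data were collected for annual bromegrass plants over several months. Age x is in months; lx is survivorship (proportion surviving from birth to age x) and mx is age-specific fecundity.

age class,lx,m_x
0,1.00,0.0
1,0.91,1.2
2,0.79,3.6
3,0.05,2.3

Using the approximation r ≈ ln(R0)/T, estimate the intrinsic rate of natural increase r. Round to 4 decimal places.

0.7954

R0 = Σ lx·mx = 0 + 1.092 + 2.844 + 0.115 = 4.051
Σ x·lx·mx = 7.125; T = 7.125/4.051 = 1.75882…
r ≈ ln(R0)/T = ln(4.051)/1.75882… = 0.795397… → 0.7954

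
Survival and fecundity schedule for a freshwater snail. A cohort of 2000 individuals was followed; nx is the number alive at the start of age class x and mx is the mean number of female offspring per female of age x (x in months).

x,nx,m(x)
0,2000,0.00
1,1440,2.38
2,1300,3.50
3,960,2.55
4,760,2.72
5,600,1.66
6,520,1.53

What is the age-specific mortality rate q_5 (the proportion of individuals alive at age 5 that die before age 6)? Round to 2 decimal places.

0.13

lx = nx/n0 = nx/2000: 1, 0.72, 0.65, 0.48, 0.38, 0.3, 0.26
q_5 = (l_5 − l_6) / l_5 = (0.3 − 0.26) / 0.3
     = 0.04 / 0.3 = 0.133333… → 0.13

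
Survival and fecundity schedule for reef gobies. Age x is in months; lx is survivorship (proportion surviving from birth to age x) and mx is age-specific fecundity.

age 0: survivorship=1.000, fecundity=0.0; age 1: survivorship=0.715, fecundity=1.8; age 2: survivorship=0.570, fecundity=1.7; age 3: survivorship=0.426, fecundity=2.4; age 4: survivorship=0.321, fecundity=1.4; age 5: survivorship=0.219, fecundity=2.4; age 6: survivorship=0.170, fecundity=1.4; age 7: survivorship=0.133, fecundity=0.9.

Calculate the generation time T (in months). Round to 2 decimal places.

lx·mx: 0, 1.287, 0.969, 1.0224, 0.4494, 0.5256, 0.238, 0.1197 → R0 = 4.6111
x·lx·mx: 0, 1.287, 1.938, 3.0672, 1.7976, 2.628, 1.428, 0.8379 → Σ = 12.9837
T = 12.9837 / 4.6111 = 2.815749… → 2.82

2.82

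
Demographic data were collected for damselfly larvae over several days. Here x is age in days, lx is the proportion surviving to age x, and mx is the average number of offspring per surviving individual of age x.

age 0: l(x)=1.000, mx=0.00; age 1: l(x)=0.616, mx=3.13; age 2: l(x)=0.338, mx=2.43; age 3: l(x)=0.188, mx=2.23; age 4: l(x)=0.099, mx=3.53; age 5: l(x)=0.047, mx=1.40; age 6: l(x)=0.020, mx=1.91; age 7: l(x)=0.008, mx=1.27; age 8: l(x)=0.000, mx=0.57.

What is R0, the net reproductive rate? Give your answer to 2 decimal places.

lx·mx by age: 0, 1.92808, 0.82134, 0.41924, 0.34947, 0.0658, 0.0382, 0.01016, 0
R0 = Σ lx·mx = 3.63229 → 3.63

3.63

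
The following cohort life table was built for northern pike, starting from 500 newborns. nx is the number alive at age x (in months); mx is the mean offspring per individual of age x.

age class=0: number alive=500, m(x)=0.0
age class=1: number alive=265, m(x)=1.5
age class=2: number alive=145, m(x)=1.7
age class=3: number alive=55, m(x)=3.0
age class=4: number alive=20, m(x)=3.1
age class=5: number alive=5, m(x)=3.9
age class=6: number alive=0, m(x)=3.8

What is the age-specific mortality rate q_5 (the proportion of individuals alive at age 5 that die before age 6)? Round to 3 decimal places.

lx = nx/n0 = nx/500: 1, 0.53, 0.29, 0.11, 0.04, 0.01, 0
q_5 = (l_5 − l_6) / l_5 = (0.01 − 0) / 0.01
     = 0.01 / 0.01 = 1 → 1.000

1.000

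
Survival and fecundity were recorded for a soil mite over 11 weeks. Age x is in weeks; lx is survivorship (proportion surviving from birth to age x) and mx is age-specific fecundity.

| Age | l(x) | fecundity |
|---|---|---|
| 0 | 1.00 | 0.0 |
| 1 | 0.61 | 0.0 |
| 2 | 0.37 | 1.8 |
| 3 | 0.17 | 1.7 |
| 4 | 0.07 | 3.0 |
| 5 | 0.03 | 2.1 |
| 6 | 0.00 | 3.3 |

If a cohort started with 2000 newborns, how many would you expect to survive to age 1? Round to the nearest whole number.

1220

Expected survivors = N0 · l_1 = 2000 × 0.61 = 1220 → 1220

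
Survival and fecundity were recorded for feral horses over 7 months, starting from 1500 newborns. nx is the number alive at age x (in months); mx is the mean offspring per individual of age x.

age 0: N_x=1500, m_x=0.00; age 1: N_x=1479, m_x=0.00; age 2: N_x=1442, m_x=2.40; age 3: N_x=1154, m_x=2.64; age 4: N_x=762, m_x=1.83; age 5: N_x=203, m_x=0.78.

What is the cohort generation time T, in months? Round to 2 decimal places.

2.78

lx = nx/n0 = nx/1500: 1, 0.986, 0.96133…, 0.76933…, 0.508, 0.13533…
lx·mx: 0, 0, 2.3072…, 2.03104…, 0.92964, 0.10556… → R0 = 5.37344…
x·lx·mx: 0, 0, 4.6144…, 6.09312…, 3.71856, 0.5278… → Σ = 14.95388…
T = 14.95388… / 5.37344… = 2.782925… → 2.78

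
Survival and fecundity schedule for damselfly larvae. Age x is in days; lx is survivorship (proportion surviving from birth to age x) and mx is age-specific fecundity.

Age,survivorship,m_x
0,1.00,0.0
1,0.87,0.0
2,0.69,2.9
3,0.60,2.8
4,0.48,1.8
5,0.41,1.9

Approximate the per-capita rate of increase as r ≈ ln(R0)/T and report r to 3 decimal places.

R0 = Σ lx·mx = 0 + 0 + 2.001 + 1.68 + 0.864 + 0.779 = 5.324
Σ x·lx·mx = 16.393; T = 16.393/5.324 = 3.07908…
r ≈ ln(R0)/T = ln(5.324)/3.07908… = 0.54309… → 0.543

0.543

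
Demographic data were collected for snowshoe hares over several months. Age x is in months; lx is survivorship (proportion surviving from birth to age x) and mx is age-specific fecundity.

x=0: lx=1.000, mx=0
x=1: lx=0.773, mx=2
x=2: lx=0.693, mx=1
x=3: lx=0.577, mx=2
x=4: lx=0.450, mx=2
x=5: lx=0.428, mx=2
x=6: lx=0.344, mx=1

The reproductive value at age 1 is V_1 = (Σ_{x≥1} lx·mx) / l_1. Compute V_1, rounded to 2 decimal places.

7.11

lx·mx for x ≥ 1: 1.546, 0.693, 1.154, 0.9, 0.856, 0.344 → sum = 5.493
V_1 = 5.493 / l_1 = 5.493 / 0.773 = 7.10608… → 7.11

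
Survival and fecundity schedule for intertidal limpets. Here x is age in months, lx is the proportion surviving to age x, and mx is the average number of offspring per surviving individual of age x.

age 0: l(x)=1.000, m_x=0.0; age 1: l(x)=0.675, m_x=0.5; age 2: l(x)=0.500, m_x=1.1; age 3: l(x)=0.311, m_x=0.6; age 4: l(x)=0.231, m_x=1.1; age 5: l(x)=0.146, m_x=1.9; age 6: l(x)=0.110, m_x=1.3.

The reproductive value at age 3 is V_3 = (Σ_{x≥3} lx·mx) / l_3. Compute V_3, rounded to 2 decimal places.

lx·mx for x ≥ 3: 0.1866, 0.2541, 0.2774, 0.143 → sum = 0.8611
V_3 = 0.8611 / l_3 = 0.8611 / 0.311 = 2.76881… → 2.77

2.77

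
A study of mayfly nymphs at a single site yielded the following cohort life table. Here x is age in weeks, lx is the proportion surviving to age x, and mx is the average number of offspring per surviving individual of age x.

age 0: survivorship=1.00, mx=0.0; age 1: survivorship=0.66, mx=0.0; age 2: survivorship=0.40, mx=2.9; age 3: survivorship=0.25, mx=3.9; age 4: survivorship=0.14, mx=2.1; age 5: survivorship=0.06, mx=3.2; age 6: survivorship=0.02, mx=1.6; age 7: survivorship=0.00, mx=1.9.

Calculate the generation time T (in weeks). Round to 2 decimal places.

2.85

lx·mx: 0, 0, 1.16, 0.975, 0.294, 0.192, 0.032, 0 → R0 = 2.653
x·lx·mx: 0, 0, 2.32, 2.925, 1.176, 0.96, 0.192, 0 → Σ = 7.573
T = 7.573 / 2.653 = 2.854504… → 2.85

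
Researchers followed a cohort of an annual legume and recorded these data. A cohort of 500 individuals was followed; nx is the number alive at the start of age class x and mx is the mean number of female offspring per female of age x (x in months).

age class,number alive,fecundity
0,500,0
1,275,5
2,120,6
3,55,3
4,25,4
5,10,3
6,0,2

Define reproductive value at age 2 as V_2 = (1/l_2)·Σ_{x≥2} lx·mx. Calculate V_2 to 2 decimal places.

8.46

lx = nx/n0 = nx/500: 1, 0.55, 0.24, 0.11, 0.05, 0.02, 0
lx·mx for x ≥ 2: 1.44, 0.33, 0.2, 0.06, 0 → sum = 2.03
V_2 = 2.03 / l_2 = 2.03 / 0.24 = 8.458333… → 8.46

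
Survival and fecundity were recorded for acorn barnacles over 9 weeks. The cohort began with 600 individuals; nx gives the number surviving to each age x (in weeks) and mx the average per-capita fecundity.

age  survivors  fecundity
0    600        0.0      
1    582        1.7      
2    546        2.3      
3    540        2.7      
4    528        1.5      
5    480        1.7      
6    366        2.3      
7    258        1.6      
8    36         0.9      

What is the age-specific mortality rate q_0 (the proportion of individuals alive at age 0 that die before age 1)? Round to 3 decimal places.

lx = nx/n0 = nx/600: 1, 0.97, 0.91, 0.9, 0.88, 0.8, 0.61, 0.43, 0.06
q_0 = (l_0 − l_1) / l_0 = (1 − 0.97) / 1
     = 0.03 / 1 = 0.03 → 0.030

0.030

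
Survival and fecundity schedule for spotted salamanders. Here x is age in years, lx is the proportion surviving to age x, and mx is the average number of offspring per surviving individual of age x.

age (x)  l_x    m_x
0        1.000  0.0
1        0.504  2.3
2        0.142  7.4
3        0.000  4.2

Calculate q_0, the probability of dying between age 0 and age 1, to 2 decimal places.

0.50

q_0 = (l_0 − l_1) / l_0 = (1 − 0.504) / 1
     = 0.496 / 1 = 0.496 → 0.50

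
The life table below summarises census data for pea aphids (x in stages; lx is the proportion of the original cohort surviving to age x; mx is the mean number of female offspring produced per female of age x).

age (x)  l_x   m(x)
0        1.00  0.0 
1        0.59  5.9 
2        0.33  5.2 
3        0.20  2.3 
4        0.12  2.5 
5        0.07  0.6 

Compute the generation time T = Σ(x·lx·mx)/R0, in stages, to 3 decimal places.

1.617

lx·mx: 0, 3.481, 1.716, 0.46, 0.3, 0.042 → R0 = 5.999
x·lx·mx: 0, 3.481, 3.432, 1.38, 1.2, 0.21 → Σ = 9.703
T = 9.703 / 5.999 = 1.617436… → 1.617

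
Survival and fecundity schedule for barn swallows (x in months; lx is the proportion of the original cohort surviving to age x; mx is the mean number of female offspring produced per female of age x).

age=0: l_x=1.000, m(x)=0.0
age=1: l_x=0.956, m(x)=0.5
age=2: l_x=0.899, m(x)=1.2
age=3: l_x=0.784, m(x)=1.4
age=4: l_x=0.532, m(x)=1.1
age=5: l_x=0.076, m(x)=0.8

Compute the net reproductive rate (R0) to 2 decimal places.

lx·mx by age: 0, 0.478, 1.0788, 1.0976, 0.5852, 0.0608
R0 = Σ lx·mx = 3.3004 → 3.30

3.30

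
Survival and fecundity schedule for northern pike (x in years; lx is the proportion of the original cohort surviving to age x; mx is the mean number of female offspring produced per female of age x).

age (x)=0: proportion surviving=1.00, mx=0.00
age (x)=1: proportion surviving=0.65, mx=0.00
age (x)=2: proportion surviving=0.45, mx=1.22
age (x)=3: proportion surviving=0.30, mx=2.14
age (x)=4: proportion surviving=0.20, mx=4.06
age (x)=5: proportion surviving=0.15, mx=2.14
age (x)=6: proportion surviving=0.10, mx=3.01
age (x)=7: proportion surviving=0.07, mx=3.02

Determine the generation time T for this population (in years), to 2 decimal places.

3.94

lx·mx: 0, 0, 0.549, 0.642, 0.812, 0.321, 0.301, 0.2114 → R0 = 2.8364
x·lx·mx: 0, 0, 1.098, 1.926, 3.248, 1.605, 1.806, 1.4798 → Σ = 11.1628
T = 11.1628 / 2.8364 = 3.935552… → 3.94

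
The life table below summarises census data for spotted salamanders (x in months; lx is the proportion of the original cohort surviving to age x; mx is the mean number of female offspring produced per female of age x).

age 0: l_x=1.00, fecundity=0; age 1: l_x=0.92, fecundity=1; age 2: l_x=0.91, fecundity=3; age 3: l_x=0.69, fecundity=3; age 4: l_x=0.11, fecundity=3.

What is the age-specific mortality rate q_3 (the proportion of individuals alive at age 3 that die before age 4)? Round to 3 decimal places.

q_3 = (l_3 − l_4) / l_3 = (0.69 − 0.11) / 0.69
     = 0.58 / 0.69 = 0.84058… → 0.841

0.841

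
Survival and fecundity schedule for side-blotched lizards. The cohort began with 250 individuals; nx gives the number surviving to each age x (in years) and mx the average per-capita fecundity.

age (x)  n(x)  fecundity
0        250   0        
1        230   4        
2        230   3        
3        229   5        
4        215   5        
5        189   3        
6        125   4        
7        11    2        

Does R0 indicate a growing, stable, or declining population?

growing

lx = nx/n0 = nx/250: 1, 0.92, 0.92, 0.916, 0.86, 0.756, 0.5, 0.044
R0 = Σ lx·mx = 0 + 3.68 + 2.76 + 4.58 + 4.3 + 2.268 + 2 + 0.088 = 19.676
R0 > 1, so the population is growing.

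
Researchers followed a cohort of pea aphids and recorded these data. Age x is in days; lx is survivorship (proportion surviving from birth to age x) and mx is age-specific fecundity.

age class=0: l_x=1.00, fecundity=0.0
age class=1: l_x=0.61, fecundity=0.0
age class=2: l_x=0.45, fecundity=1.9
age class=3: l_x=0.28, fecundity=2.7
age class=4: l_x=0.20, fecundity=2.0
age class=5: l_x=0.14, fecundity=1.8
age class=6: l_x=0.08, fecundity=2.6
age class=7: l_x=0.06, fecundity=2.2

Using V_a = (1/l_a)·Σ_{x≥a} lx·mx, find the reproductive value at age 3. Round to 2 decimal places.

lx·mx for x ≥ 3: 0.756, 0.4, 0.252, 0.208, 0.132 → sum = 1.748
V_3 = 1.748 / l_3 = 1.748 / 0.28 = 6.242857… → 6.24

6.24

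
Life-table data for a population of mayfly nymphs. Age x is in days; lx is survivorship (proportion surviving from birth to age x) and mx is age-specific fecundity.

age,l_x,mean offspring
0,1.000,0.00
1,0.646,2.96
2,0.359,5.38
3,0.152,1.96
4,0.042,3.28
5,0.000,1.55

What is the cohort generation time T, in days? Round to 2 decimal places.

lx·mx: 0, 1.91216, 1.93142, 0.29792, 0.13776, 0 → R0 = 4.27926
x·lx·mx: 0, 1.91216, 3.86284, 0.89376, 0.55104, 0 → Σ = 7.2198
T = 7.2198 / 4.27926 = 1.687161… → 1.69

1.69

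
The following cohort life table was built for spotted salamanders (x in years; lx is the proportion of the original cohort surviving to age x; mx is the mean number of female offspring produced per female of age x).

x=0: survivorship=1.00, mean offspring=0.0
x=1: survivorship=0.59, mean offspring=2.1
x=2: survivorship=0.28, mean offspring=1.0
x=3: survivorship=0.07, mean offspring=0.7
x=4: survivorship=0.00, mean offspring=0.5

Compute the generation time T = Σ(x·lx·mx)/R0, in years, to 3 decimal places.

lx·mx: 0, 1.239, 0.28, 0.049, 0 → R0 = 1.568
x·lx·mx: 0, 1.239, 0.56, 0.147, 0 → Σ = 1.946
T = 1.946 / 1.568 = 1.241071… → 1.241

1.241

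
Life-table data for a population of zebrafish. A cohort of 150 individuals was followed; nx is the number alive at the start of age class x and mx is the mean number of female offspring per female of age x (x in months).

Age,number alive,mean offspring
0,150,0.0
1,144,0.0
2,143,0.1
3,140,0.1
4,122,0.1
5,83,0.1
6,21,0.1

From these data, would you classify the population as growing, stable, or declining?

declining

lx = nx/n0 = nx/150: 1, 0.96, 0.95333…, 0.93333…, 0.81333…, 0.55333…, 0.14
R0 = Σ lx·mx = 0 + 0 + 0.095333… + 0.093333… + 0.081333… + 0.055333… + 0.014 = 0.339333…
R0 < 1, so the population is declining.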